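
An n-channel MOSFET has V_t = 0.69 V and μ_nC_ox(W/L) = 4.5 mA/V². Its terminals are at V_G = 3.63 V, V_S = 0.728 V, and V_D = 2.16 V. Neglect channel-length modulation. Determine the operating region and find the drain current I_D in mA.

Triode; I_D = 9.64 mA

V_GS = V_G − V_S = 3.63 − 0.728 = 2.9 V; V_DS = V_D − V_S = 2.16 − 0.728 = 1.43 V.
V_ov = V_GS − V_t = 2.9 − 0.69 = 2.21 V.
Since V_DS = 1.43 V < V_ov = 2.21 V, the device is in the triode region.
I_D = k_n [V_ov · V_DS − ½ V_DS²] = 4.5 × [2.21 × 1.43 − 0.5 × 1.43²] = 9.64 mA.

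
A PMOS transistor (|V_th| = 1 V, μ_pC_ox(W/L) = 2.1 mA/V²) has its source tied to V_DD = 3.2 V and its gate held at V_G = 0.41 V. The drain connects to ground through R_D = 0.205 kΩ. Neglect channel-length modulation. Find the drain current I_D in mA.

V_SG = V_DD − V_G = 3.2 − 0.41 = 2.79 V, so V_ov = 2.79 − 1 = 1.79 V.
Assume saturation: I_D = ½ k_p V_ov² = 0.5 × 2.1 × 1.79² = 3.36 mA, giving V_SD = V_DD − I_D R_D = 3.2 − 3.36 × 0.205 = 2.51 V.
V_SD = 2.51 V ≥ V_ov = 1.79 V, confirming saturation.

I_D = 3.36 mA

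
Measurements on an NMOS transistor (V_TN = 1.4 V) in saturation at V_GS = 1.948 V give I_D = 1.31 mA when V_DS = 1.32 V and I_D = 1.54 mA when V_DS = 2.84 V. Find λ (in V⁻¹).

λ = 0.136 V⁻¹

With V_GS fixed, I_D ∝ (1 + λ V_DS) in saturation, so I_D2/I_D1 = (1 + λ V_DS2)/(1 + λ V_DS1).
1.54/1.31 = 1.176 = (1 + 2.84 λ)/(1 + 1.32 λ).
Solving: λ (I_D1 V_DS2 − I_D2 V_DS1) = I_D2 − I_D1, so λ = (1.54 − 1.31) / (1.31 × 2.84 − 1.54 × 1.32) = 0.23 / 1.69 = 0.136 V⁻¹.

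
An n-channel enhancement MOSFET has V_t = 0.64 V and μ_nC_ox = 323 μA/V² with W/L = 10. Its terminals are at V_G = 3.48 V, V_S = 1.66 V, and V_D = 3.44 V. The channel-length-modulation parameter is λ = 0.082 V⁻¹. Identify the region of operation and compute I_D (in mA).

Saturation; I_D = 2.58 mA

V_GS = V_G − V_S = 3.48 − 1.66 = 1.82 V; V_DS = V_D − V_S = 3.44 − 1.66 = 1.78 V.
k_n = μ_nC_ox · (W/L) = 3.23 mA/V².
V_ov = V_GS − V_t = 1.82 − 0.64 = 1.18 V.
Since V_DS = 1.78 V ≥ V_ov = 1.18 V, the device is in saturation.
I_D = ½ k_n V_ov² (1 + λ V_DS) = 0.5 × 3.23 × 1.18² × (1 + 0.082 × 1.78) = 2.58 mA.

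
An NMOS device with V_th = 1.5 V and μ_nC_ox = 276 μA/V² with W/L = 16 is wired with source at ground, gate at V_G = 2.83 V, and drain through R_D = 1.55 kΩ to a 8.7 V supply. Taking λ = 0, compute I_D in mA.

I_D = 3.91 mA

V_GS = V_G = 2.83 V, so V_ov = 2.83 − 1.5 = 1.33 V.
k_n = μ_nC_ox · (W/L) = 4.416 mA/V².
Assume saturation: I_D = ½ k_n V_ov² = 0.5 × 4.416 × 1.33² = 3.91 mA, giving V_DS = V_DD − I_D R_D = 8.7 − 3.91 × 1.55 = 2.65 V.
V_DS = 2.65 V ≥ V_ov = 1.33 V, confirming saturation.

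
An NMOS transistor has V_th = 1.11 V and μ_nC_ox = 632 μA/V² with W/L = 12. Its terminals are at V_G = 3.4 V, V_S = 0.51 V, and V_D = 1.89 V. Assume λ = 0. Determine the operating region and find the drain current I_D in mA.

Triode; I_D = 11.4 mA

V_GS = V_G − V_S = 3.4 − 0.51 = 2.89 V; V_DS = V_D − V_S = 1.89 − 0.51 = 1.38 V.
k_n = μ_nC_ox · (W/L) = 7.584 mA/V².
V_ov = V_GS − V_th = 2.89 − 1.11 = 1.78 V.
Since V_DS = 1.38 V < V_ov = 1.78 V, the device is in the triode region.
I_D = k_n [V_ov · V_DS − ½ V_DS²] = 7.584 × [1.78 × 1.38 − 0.5 × 1.38²] = 11.4 mA.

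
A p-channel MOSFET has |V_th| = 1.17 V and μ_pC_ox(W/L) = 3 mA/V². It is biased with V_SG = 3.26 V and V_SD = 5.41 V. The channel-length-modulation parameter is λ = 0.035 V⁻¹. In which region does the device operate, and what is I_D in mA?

Saturation; I_D = 7.79 mA

V_ov = V_SG − |V_th| = 3.26 − 1.17 = 2.09 V.
Since V_SD = 5.41 V ≥ V_ov = 2.09 V, the device is in saturation.
I_D = ½ k_p V_ov² (1 + λ V_SD) = 0.5 × 3 × 2.09² × (1 + 0.035 × 5.41) = 7.79 mA.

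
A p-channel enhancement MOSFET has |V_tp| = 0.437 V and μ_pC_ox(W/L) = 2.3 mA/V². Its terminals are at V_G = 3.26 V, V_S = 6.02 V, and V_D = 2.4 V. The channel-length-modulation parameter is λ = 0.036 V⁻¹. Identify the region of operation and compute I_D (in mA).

V_SG = V_S − V_G = 6.02 − 3.26 = 2.76 V; V_SD = V_S − V_D = 6.02 − 2.4 = 3.62 V.
V_ov = V_SG − |V_tp| = 2.76 − 0.437 = 2.32 V.
Since V_SD = 3.62 V ≥ V_ov = 2.32 V, the device is in saturation.
I_D = ½ k_p V_ov² (1 + λ V_SD) = 0.5 × 2.3 × 2.32² × (1 + 0.036 × 3.62) = 7.01 mA.

Saturation; I_D = 7.01 mA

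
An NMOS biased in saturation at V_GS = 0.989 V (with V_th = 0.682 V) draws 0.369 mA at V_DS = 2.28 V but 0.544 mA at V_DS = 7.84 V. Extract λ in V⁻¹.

λ = 0.106 V⁻¹

With V_GS fixed, I_D ∝ (1 + λ V_DS) in saturation, so I_D2/I_D1 = (1 + λ V_DS2)/(1 + λ V_DS1).
0.544/0.369 = 1.474 = (1 + 7.84 λ)/(1 + 2.28 λ).
Solving: λ (I_D1 V_DS2 − I_D2 V_DS1) = I_D2 − I_D1, so λ = (0.544 − 0.369) / (0.369 × 7.84 − 0.544 × 2.28) = 0.175 / 1.65 = 0.106 V⁻¹.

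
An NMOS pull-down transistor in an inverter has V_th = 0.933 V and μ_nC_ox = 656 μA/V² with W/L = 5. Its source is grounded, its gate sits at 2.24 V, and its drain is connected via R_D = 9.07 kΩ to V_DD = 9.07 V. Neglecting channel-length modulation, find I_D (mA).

V_GS = V_G = 2.24 V, so V_ov = 2.24 − 0.933 = 1.31 V.
k_n = μ_nC_ox · (W/L) = 3.28 mA/V².
Assume saturation: I_D = ½ k_n V_ov² = 0.5 × 3.28 × 1.31² = 2.8 mA, giving V_DS = V_DD − I_D R_D = 9.07 − 2.8 × 9.07 = -16.3 V.
But -16.3 V < V_ov = 1.31 V, so the device is actually in triode.
In triode I_D = k_n[V_ov V_DS − ½ V_DS²] and I_D = (V_DD − V_DS)/R_D. Equating: 14.9 V_DS² − 39.88 V_DS + 9.07 = 0, giving V_DS = 0.251 V (the root below V_ov).
I_D = (9.07 − 0.251) / 9.07 = 0.972 mA.

I_D = 0.972 mA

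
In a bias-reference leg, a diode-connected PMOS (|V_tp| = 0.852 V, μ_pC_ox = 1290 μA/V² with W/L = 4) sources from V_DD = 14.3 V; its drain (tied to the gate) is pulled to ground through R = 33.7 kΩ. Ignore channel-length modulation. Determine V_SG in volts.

With gate tied to drain, V_SG = V_SD ≥ V_SG − |V_tp|, so the device is in saturation.
k_p = μ_pC_ox · (W/L) = 5.16 mA/V².
KCL at the drain: ½ k_p (V_SG − |V_tp|)² = (V_DD − V_SG)/R.
Let x = V_SG − 0.852. Then 86.9 x² + x − 13.45 = 0, giving x = 0.388 V (positive root), so V_SG = 1.24 V.
I_D = (V_DD − V_SG)/R = (14.3 − 1.24) / 33.7 = 0.388 mA.

V_SG = 1.24 V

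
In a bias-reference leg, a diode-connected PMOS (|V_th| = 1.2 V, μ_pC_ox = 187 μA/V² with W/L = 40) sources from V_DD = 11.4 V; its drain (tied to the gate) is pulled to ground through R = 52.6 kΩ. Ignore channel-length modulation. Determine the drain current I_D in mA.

With gate tied to drain, V_SG = V_SD ≥ V_SG − |V_th|, so the device is in saturation.
k_p = μ_pC_ox · (W/L) = 7.48 mA/V².
KCL at the drain: ½ k_p (V_SG − |V_th|)² = (V_DD − V_SG)/R.
Let x = V_SG − 1.2. Then 197 x² + x − 10.2 = 0, giving x = 0.225 V (positive root), so V_SG = 1.43 V.
I_D = (V_DD − V_SG)/R = (11.4 − 1.43) / 52.6 = 0.19 mA.

I_D = 0.190 mA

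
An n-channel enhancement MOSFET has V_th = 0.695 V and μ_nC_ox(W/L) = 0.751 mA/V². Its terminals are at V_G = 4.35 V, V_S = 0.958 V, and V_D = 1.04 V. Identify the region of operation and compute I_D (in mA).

V_GS = V_G − V_S = 4.35 − 0.958 = 3.39 V; V_DS = V_D − V_S = 1.04 − 0.958 = 0.082 V.
V_ov = V_GS − V_th = 3.39 − 0.695 = 2.7 V.
Since V_DS = 0.082 V < V_ov = 2.7 V, the device is in the triode region.
I_D = k_n [V_ov · V_DS − ½ V_DS²] = 0.751 × [2.7 × 0.082 − 0.5 × 0.082²] = 0.164 mA.

Triode; I_D = 0.164 mA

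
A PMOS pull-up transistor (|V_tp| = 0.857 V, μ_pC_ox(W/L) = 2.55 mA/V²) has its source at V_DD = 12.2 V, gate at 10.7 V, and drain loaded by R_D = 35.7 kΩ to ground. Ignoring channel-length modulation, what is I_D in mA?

I_D = 0.335 mA

V_SG = V_DD − V_G = 12.2 − 10.7 = 1.5 V, so V_ov = 1.5 − 0.857 = 0.643 V.
Assume saturation: I_D = ½ k_p V_ov² = 0.5 × 2.55 × 0.643² = 0.527 mA, giving V_SD = V_DD − I_D R_D = 12.2 − 0.527 × 35.7 = -6.62 V.
But -6.62 V < V_ov = 0.643 V, so the device is actually in triode.
In triode I_D = k_p[V_ov V_SD − ½ V_SD²] and I_D = (V_DD − V_SD)/R_D. Equating: 45.5 V_SD² − 59.54 V_SD + 12.2 = 0, giving V_SD = 0.254 V (the root below V_ov).
I_D = (12.2 − 0.254) / 35.7 = 0.335 mA.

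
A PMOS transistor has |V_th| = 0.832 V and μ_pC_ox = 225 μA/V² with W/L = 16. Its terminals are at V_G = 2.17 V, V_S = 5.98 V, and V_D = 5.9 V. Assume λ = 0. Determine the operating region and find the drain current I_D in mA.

Triode; I_D = 0.846 mA

V_SG = V_S − V_G = 5.98 − 2.17 = 3.81 V; V_SD = V_S − V_D = 5.98 − 5.9 = 0.08 V.
k_p = μ_pC_ox · (W/L) = 3.6 mA/V².
V_ov = V_SG − |V_th| = 3.81 − 0.832 = 2.98 V.
Since V_SD = 0.08 V < V_ov = 2.98 V, the device is in the triode region.
I_D = k_p [V_ov · V_SD − ½ V_SD²] = 3.6 × [2.98 × 0.08 − 0.5 × 0.08²] = 0.846 mA.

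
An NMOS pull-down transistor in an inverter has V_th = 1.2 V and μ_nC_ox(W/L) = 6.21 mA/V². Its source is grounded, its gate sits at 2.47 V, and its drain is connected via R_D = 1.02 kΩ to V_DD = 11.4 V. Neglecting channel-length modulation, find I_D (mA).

V_GS = V_G = 2.47 V, so V_ov = 2.47 − 1.2 = 1.27 V.
Assume saturation: I_D = ½ k_n V_ov² = 0.5 × 6.21 × 1.27² = 5.01 mA, giving V_DS = V_DD − I_D R_D = 11.4 − 5.01 × 1.02 = 6.29 V.
V_DS = 6.29 V ≥ V_ov = 1.27 V, confirming saturation.

I_D = 5.01 mA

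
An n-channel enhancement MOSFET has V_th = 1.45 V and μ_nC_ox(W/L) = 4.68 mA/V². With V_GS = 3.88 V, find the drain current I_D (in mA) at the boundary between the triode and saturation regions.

I_D = 13.8 mA

At the boundary V_DS = V_ov = V_GS − V_th = 3.88 − 1.45 = 2.43 V.
I_D = ½ k_n V_ov² = 0.5 × 4.68 × 2.43² = 13.8 mA.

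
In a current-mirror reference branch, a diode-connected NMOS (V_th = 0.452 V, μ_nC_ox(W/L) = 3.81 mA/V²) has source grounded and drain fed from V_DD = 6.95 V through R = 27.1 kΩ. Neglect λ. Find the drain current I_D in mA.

With gate tied to drain, V_GS = V_DS ≥ V_GS − V_th, so the device is in saturation.
KCL at the drain: ½ k_n (V_GS − V_th)² = (V_DD − V_GS)/R.
Let x = V_GS − 0.452. Then 51.6 x² + x − 6.498 = 0, giving x = 0.345 V (positive root), so V_GS = 0.797 V.
I_D = (V_DD − V_GS)/R = (6.95 − 0.797) / 27.1 = 0.227 mA.

I_D = 0.227 mA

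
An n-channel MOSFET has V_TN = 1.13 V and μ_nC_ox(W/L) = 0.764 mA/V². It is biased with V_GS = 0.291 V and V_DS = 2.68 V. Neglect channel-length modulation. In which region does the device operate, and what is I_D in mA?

V_GS = 0.291 V < V_TN = 1.13 V, so the transistor is in cutoff.

Cutoff; I_D = 0 mA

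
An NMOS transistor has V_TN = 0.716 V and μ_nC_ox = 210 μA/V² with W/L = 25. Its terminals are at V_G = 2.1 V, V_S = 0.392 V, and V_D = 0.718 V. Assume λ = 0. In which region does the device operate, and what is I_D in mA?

V_GS = V_G − V_S = 2.1 − 0.392 = 1.71 V; V_DS = V_D − V_S = 0.718 − 0.392 = 0.326 V.
k_n = μ_nC_ox · (W/L) = 5.25 mA/V².
V_ov = V_GS − V_TN = 1.71 − 0.716 = 0.992 V.
Since V_DS = 0.326 V < V_ov = 0.992 V, the device is in the triode region.
I_D = k_n [V_ov · V_DS − ½ V_DS²] = 5.25 × [0.992 × 0.326 − 0.5 × 0.326²] = 1.42 mA.

Triode; I_D = 1.42 mA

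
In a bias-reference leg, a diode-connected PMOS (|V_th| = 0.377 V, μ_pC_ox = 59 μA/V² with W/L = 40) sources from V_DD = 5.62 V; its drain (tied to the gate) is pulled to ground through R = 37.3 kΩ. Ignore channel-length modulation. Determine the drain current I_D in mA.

With gate tied to drain, V_SG = V_SD ≥ V_SG − |V_th|, so the device is in saturation.
k_p = μ_pC_ox · (W/L) = 2.36 mA/V².
KCL at the drain: ½ k_p (V_SG − |V_th|)² = (V_DD − V_SG)/R.
Let x = V_SG − 0.377. Then 44 x² + x − 5.243 = 0, giving x = 0.334 V (positive root), so V_SG = 0.711 V.
I_D = (V_DD − V_SG)/R = (5.62 − 0.711) / 37.3 = 0.132 mA.

I_D = 0.132 mA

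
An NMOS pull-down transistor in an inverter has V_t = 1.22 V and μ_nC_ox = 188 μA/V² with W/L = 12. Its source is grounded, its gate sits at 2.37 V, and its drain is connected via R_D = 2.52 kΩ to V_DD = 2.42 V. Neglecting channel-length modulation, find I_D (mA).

I_D = 0.812 mA

V_GS = V_G = 2.37 V, so V_ov = 2.37 − 1.22 = 1.15 V.
k_n = μ_nC_ox · (W/L) = 2.256 mA/V².
Assume saturation: I_D = ½ k_n V_ov² = 0.5 × 2.256 × 1.15² = 1.49 mA, giving V_DS = V_DD − I_D R_D = 2.42 − 1.49 × 2.52 = -1.34 V.
But -1.34 V < V_ov = 1.15 V, so the device is actually in triode.
In triode I_D = k_n[V_ov V_DS − ½ V_DS²] and I_D = (V_DD − V_DS)/R_D. Equating: 2.84 V_DS² − 7.538 V_DS + 2.42 = 0, giving V_DS = 0.374 V (the root below V_ov).
I_D = (2.42 − 0.374) / 2.52 = 0.812 mA.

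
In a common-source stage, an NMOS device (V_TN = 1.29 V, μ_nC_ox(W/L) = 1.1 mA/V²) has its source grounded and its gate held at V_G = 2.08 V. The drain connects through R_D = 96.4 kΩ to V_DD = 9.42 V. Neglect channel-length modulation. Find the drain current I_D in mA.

I_D = 0.0965 mA

V_GS = V_G = 2.08 V, so V_ov = 2.08 − 1.29 = 0.79 V.
Assume saturation: I_D = ½ k_n V_ov² = 0.5 × 1.1 × 0.79² = 0.343 mA, giving V_DS = V_DD − I_D R_D = 9.42 − 0.343 × 96.4 = -23.7 V.
But -23.7 V < V_ov = 0.79 V, so the device is actually in triode.
In triode I_D = k_n[V_ov V_DS − ½ V_DS²] and I_D = (V_DD − V_DS)/R_D. Equating: 53 V_DS² − 84.77 V_DS + 9.42 = 0, giving V_DS = 0.12 V (the root below V_ov).
I_D = (9.42 − 0.12) / 96.4 = 0.0965 mA.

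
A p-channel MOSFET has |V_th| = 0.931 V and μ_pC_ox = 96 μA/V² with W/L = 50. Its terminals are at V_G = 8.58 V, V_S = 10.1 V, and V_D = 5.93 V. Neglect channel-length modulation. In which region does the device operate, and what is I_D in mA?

V_SG = V_S − V_G = 10.1 − 8.58 = 1.52 V; V_SD = V_S − V_D = 10.1 − 5.93 = 4.17 V.
k_p = μ_pC_ox · (W/L) = 4.8 mA/V².
V_ov = V_SG − |V_th| = 1.52 − 0.931 = 0.589 V.
Since V_SD = 4.17 V ≥ V_ov = 0.589 V, the device is in saturation.
I_D = ½ k_p V_ov² = 0.5 × 4.8 × 0.589² = 0.833 mA.

Saturation; I_D = 0.833 mA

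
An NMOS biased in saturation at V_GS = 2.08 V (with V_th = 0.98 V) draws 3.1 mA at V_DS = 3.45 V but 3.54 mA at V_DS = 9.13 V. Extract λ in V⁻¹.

λ = 0.0273 V⁻¹

With V_GS fixed, I_D ∝ (1 + λ V_DS) in saturation, so I_D2/I_D1 = (1 + λ V_DS2)/(1 + λ V_DS1).
3.54/3.1 = 1.142 = (1 + 9.13 λ)/(1 + 3.45 λ).
Solving: λ (I_D1 V_DS2 − I_D2 V_DS1) = I_D2 − I_D1, so λ = (3.54 − 3.1) / (3.1 × 9.13 − 3.54 × 3.45) = 0.44 / 16.1 = 0.0273 V⁻¹.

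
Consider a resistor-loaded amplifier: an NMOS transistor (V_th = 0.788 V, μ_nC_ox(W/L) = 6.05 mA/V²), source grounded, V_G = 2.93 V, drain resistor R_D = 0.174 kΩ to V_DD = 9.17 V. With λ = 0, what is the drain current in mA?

V_GS = V_G = 2.93 V, so V_ov = 2.93 − 0.788 = 2.14 V.
Assume saturation: I_D = ½ k_n V_ov² = 0.5 × 6.05 × 2.14² = 13.9 mA, giving V_DS = V_DD − I_D R_D = 9.17 − 13.9 × 0.174 = 6.76 V.
V_DS = 6.76 V ≥ V_ov = 2.14 V, confirming saturation.

I_D = 13.9 mA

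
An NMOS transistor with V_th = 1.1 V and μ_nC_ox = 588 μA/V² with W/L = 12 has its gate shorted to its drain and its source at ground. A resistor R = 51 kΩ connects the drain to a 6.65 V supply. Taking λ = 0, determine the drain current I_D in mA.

With gate tied to drain, V_GS = V_DS ≥ V_GS − V_th, so the device is in saturation.
k_n = μ_nC_ox · (W/L) = 7.056 mA/V².
KCL at the drain: ½ k_n (V_GS − V_th)² = (V_DD − V_GS)/R.
Let x = V_GS − 1.1. Then 180 x² + x − 5.55 = 0, giving x = 0.173 V (positive root), so V_GS = 1.27 V.
I_D = (V_DD − V_GS)/R = (6.65 − 1.27) / 51 = 0.105 mA.

I_D = 0.105 mA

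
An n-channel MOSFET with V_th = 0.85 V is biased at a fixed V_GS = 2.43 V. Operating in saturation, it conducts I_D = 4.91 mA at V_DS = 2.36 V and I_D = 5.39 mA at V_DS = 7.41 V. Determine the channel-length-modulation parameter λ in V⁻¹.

With V_GS fixed, I_D ∝ (1 + λ V_DS) in saturation, so I_D2/I_D1 = (1 + λ V_DS2)/(1 + λ V_DS1).
5.39/4.91 = 1.098 = (1 + 7.41 λ)/(1 + 2.36 λ).
Solving: λ (I_D1 V_DS2 − I_D2 V_DS1) = I_D2 − I_D1, so λ = (5.39 − 4.91) / (4.91 × 7.41 − 5.39 × 2.36) = 0.48 / 23.7 = 0.0203 V⁻¹.

λ = 0.0203 V⁻¹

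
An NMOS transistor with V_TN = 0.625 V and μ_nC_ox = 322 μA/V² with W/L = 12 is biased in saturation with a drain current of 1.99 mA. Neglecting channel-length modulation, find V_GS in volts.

k_n = μ_nC_ox · (W/L) = 3.864 mA/V².
In saturation I_D = ½ k_n (V_GS − V_TN)², so V_GS − V_TN = √(2 I_D / k_n) = √(2 × 1.99 / 3.864) = 1.01 V.
V_GS = 0.625 + 1.01 = 1.64 V.

V_GS = 1.64 V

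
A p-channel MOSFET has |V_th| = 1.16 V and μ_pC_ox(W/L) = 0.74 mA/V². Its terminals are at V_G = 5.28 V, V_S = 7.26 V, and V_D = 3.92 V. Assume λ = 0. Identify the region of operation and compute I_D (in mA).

Saturation; I_D = 0.249 mA

V_SG = V_S − V_G = 7.26 − 5.28 = 1.98 V; V_SD = V_S − V_D = 7.26 − 3.92 = 3.34 V.
V_ov = V_SG − |V_th| = 1.98 − 1.16 = 0.82 V.
Since V_SD = 3.34 V ≥ V_ov = 0.82 V, the device is in saturation.
I_D = ½ k_p V_ov² = 0.5 × 0.74 × 0.82² = 0.249 mA.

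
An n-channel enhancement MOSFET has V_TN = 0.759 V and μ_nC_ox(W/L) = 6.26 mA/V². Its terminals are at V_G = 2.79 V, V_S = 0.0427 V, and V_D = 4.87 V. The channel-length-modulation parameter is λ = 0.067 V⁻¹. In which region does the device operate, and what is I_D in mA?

V_GS = V_G − V_S = 2.79 − 0.0427 = 2.75 V; V_DS = V_D − V_S = 4.87 − 0.0427 = 4.83 V.
V_ov = V_GS − V_TN = 2.75 − 0.759 = 1.99 V.
Since V_DS = 4.83 V ≥ V_ov = 1.99 V, the device is in saturation.
I_D = ½ k_n V_ov² (1 + λ V_DS) = 0.5 × 6.26 × 1.99² × (1 + 0.067 × 4.83) = 16.4 mA.

Saturation; I_D = 16.4 mA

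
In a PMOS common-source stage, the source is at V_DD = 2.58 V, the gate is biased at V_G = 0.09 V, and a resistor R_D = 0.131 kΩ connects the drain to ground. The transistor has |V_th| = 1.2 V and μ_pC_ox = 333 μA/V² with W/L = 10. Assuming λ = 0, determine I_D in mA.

V_SG = V_DD − V_G = 2.58 − 0.09 = 2.49 V, so V_ov = 2.49 − 1.2 = 1.29 V.
k_p = μ_pC_ox · (W/L) = 3.33 mA/V².
Assume saturation: I_D = ½ k_p V_ov² = 0.5 × 3.33 × 1.29² = 2.77 mA, giving V_SD = V_DD − I_D R_D = 2.58 − 2.77 × 0.131 = 2.22 V.
V_SD = 2.22 V ≥ V_ov = 1.29 V, confirming saturation.

I_D = 2.77 mA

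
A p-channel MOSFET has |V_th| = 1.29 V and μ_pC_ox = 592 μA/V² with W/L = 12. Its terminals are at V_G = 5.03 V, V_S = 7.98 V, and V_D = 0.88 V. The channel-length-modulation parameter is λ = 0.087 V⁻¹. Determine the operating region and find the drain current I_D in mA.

V_SG = V_S − V_G = 7.98 − 5.03 = 2.95 V; V_SD = V_S − V_D = 7.98 − 0.88 = 7.1 V.
k_p = μ_pC_ox · (W/L) = 7.104 mA/V².
V_ov = V_SG − |V_th| = 2.95 − 1.29 = 1.66 V.
Since V_SD = 7.1 V ≥ V_ov = 1.66 V, the device is in saturation.
I_D = ½ k_p V_ov² (1 + λ V_SD) = 0.5 × 7.104 × 1.66² × (1 + 0.087 × 7.1) = 15.8 mA.

Saturation; I_D = 15.8 mA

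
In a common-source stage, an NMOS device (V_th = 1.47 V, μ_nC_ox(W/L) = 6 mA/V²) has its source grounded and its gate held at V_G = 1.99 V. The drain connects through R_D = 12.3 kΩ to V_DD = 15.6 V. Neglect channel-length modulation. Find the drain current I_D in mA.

I_D = 0.811 mA

V_GS = V_G = 1.99 V, so V_ov = 1.99 − 1.47 = 0.52 V.
Assume saturation: I_D = ½ k_n V_ov² = 0.5 × 6 × 0.52² = 0.811 mA, giving V_DS = V_DD − I_D R_D = 15.6 − 0.811 × 12.3 = 5.62 V.
V_DS = 5.62 V ≥ V_ov = 0.52 V, confirming saturation.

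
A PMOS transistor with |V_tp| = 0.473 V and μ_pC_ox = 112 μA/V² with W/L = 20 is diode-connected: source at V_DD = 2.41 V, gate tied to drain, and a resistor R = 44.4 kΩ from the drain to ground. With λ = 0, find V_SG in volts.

V_SG = 0.661 V

With gate tied to drain, V_SG = V_SD ≥ V_SG − |V_tp|, so the device is in saturation.
k_p = μ_pC_ox · (W/L) = 2.24 mA/V².
KCL at the drain: ½ k_p (V_SG − |V_tp|)² = (V_DD − V_SG)/R.
Let x = V_SG − 0.473. Then 49.7 x² + x − 1.937 = 0, giving x = 0.188 V (positive root), so V_SG = 0.661 V.
I_D = (V_DD − V_SG)/R = (2.41 − 0.661) / 44.4 = 0.0394 mA.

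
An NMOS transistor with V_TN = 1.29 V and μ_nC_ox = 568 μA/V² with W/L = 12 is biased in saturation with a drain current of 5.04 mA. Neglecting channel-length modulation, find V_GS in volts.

V_GS = 2.51 V

k_n = μ_nC_ox · (W/L) = 6.816 mA/V².
In saturation I_D = ½ k_n (V_GS − V_TN)², so V_GS − V_TN = √(2 I_D / k_n) = √(2 × 5.04 / 6.816) = 1.22 V.
V_GS = 1.29 + 1.22 = 2.51 V.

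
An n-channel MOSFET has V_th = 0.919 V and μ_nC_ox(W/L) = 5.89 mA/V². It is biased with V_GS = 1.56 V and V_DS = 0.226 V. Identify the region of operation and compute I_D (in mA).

V_ov = V_GS − V_th = 1.56 − 0.919 = 0.641 V.
Since V_DS = 0.226 V < V_ov = 0.641 V, the device is in the triode region.
I_D = k_n [V_ov · V_DS − ½ V_DS²] = 5.89 × [0.641 × 0.226 − 0.5 × 0.226²] = 0.703 mA.

Triode; I_D = 0.703 mA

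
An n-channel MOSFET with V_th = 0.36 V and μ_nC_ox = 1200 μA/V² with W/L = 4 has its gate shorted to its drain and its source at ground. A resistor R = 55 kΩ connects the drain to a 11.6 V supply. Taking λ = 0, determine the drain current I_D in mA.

With gate tied to drain, V_GS = V_DS ≥ V_GS − V_th, so the device is in saturation.
k_n = μ_nC_ox · (W/L) = 4.8 mA/V².
KCL at the drain: ½ k_n (V_GS − V_th)² = (V_DD − V_GS)/R.
Let x = V_GS − 0.36. Then 132 x² + x − 11.24 = 0, giving x = 0.288 V (positive root), so V_GS = 0.648 V.
I_D = (V_DD − V_GS)/R = (11.6 − 0.648) / 55 = 0.199 mA.

I_D = 0.199 mA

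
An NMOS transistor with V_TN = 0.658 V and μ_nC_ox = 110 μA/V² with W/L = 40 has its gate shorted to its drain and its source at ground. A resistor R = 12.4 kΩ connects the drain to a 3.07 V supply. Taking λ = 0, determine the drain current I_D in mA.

With gate tied to drain, V_GS = V_DS ≥ V_GS − V_TN, so the device is in saturation.
k_n = μ_nC_ox · (W/L) = 4.4 mA/V².
KCL at the drain: ½ k_n (V_GS − V_TN)² = (V_DD − V_GS)/R.
Let x = V_GS − 0.658. Then 27.3 x² + x − 2.412 = 0, giving x = 0.28 V (positive root), so V_GS = 0.938 V.
I_D = (V_DD − V_GS)/R = (3.07 − 0.938) / 12.4 = 0.172 mA.

I_D = 0.172 mA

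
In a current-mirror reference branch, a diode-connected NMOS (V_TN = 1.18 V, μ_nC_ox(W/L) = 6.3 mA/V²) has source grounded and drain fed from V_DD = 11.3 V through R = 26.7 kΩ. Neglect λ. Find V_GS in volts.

V_GS = 1.52 V

With gate tied to drain, V_GS = V_DS ≥ V_GS − V_TN, so the device is in saturation.
KCL at the drain: ½ k_n (V_GS − V_TN)² = (V_DD − V_GS)/R.
Let x = V_GS − 1.18. Then 84.1 x² + x − 10.12 = 0, giving x = 0.341 V (positive root), so V_GS = 1.52 V.
I_D = (V_DD − V_GS)/R = (11.3 − 1.52) / 26.7 = 0.366 mA.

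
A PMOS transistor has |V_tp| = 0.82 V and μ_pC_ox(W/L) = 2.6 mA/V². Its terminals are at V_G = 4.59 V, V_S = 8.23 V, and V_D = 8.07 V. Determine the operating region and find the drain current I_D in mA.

V_SG = V_S − V_G = 8.23 − 4.59 = 3.64 V; V_SD = V_S − V_D = 8.23 − 8.07 = 0.16 V.
V_ov = V_SG − |V_tp| = 3.64 − 0.82 = 2.82 V.
Since V_SD = 0.16 V < V_ov = 2.82 V, the device is in the triode region.
I_D = k_p [V_ov · V_SD − ½ V_SD²] = 2.6 × [2.82 × 0.16 − 0.5 × 0.16²] = 1.14 mA.

Triode; I_D = 1.14 mA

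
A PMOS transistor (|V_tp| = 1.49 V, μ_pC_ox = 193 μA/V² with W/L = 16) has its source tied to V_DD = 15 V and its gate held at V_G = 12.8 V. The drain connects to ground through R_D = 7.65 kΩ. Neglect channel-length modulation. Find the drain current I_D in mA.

V_SG = V_DD − V_G = 15 − 12.8 = 2.2 V, so V_ov = 2.2 − 1.49 = 0.71 V.
k_p = μ_pC_ox · (W/L) = 3.088 mA/V².
Assume saturation: I_D = ½ k_p V_ov² = 0.5 × 3.088 × 0.71² = 0.778 mA, giving V_SD = V_DD − I_D R_D = 15 − 0.778 × 7.65 = 9.05 V.
V_SD = 9.05 V ≥ V_ov = 0.71 V, confirming saturation.

I_D = 0.778 mA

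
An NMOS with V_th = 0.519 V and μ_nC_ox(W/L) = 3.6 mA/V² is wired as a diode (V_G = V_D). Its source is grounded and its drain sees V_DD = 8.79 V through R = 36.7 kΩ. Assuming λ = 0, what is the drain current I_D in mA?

With gate tied to drain, V_GS = V_DS ≥ V_GS − V_th, so the device is in saturation.
KCL at the drain: ½ k_n (V_GS − V_th)² = (V_DD − V_GS)/R.
Let x = V_GS − 0.519. Then 66.1 x² + x − 8.271 = 0, giving x = 0.346 V (positive root), so V_GS = 0.865 V.
I_D = (V_DD − V_GS)/R = (8.79 − 0.865) / 36.7 = 0.216 mA.

I_D = 0.216 mA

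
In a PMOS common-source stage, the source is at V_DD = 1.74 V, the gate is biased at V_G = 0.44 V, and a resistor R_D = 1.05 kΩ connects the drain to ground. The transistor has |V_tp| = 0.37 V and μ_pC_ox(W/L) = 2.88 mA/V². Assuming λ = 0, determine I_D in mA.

I_D = 1.09 mA

V_SG = V_DD − V_G = 1.74 − 0.44 = 1.3 V, so V_ov = 1.3 − 0.37 = 0.93 V.
Assume saturation: I_D = ½ k_p V_ov² = 0.5 × 2.88 × 0.93² = 1.25 mA, giving V_SD = V_DD − I_D R_D = 1.74 − 1.25 × 1.05 = 0.432 V.
But 0.432 V < V_ov = 0.93 V, so the device is actually in triode.
In triode I_D = k_p[V_ov V_SD − ½ V_SD²] and I_D = (V_DD − V_SD)/R_D. Equating: 1.51 V_SD² − 3.812 V_SD + 1.74 = 0, giving V_SD = 0.598 V (the root below V_ov).
I_D = (1.74 − 0.598) / 1.05 = 1.09 mA.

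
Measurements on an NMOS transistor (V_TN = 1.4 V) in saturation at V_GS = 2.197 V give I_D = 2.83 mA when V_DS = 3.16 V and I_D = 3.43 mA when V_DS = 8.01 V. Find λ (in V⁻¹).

λ = 0.0507 V⁻¹

With V_GS fixed, I_D ∝ (1 + λ V_DS) in saturation, so I_D2/I_D1 = (1 + λ V_DS2)/(1 + λ V_DS1).
3.43/2.83 = 1.212 = (1 + 8.01 λ)/(1 + 3.16 λ).
Solving: λ (I_D1 V_DS2 − I_D2 V_DS1) = I_D2 − I_D1, so λ = (3.43 − 2.83) / (2.83 × 8.01 − 3.43 × 3.16) = 0.6 / 11.8 = 0.0507 V⁻¹.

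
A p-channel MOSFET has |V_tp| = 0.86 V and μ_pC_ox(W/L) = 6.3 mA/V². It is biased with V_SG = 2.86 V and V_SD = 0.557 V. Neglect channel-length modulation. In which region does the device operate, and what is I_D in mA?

Triode; I_D = 6.04 mA

V_ov = V_SG − |V_tp| = 2.86 − 0.86 = 2 V.
Since V_SD = 0.557 V < V_ov = 2 V, the device is in the triode region.
I_D = k_p [V_ov · V_SD − ½ V_SD²] = 6.3 × [2 × 0.557 − 0.5 × 0.557²] = 6.04 mA.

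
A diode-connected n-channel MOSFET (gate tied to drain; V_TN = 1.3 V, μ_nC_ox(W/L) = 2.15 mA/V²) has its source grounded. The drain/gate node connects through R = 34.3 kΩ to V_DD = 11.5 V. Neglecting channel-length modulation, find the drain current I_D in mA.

I_D = 0.282 mA

With gate tied to drain, V_GS = V_DS ≥ V_GS − V_TN, so the device is in saturation.
KCL at the drain: ½ k_n (V_GS − V_TN)² = (V_DD − V_GS)/R.
Let x = V_GS − 1.3. Then 36.9 x² + x − 10.2 = 0, giving x = 0.513 V (positive root), so V_GS = 1.81 V.
I_D = (V_DD − V_GS)/R = (11.5 − 1.81) / 34.3 = 0.282 mA.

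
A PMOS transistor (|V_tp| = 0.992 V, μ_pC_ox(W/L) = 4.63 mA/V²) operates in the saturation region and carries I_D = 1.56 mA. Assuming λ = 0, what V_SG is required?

In saturation I_D = ½ k_p (V_SG − |V_tp|)², so V_SG − |V_tp| = √(2 I_D / k_p) = √(2 × 1.56 / 4.63) = 0.821 V.
V_SG = 0.992 + 0.821 = 1.81 V.

V_SG = 1.81 V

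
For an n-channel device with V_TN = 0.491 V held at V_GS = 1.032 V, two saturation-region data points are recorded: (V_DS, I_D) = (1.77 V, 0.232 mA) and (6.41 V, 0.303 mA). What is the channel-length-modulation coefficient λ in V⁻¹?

λ = 0.0747 V⁻¹

With V_GS fixed, I_D ∝ (1 + λ V_DS) in saturation, so I_D2/I_D1 = (1 + λ V_DS2)/(1 + λ V_DS1).
0.303/0.232 = 1.306 = (1 + 6.41 λ)/(1 + 1.77 λ).
Solving: λ (I_D1 V_DS2 − I_D2 V_DS1) = I_D2 − I_D1, so λ = (0.303 − 0.232) / (0.232 × 6.41 − 0.303 × 1.77) = 0.071 / 0.951 = 0.0747 V⁻¹.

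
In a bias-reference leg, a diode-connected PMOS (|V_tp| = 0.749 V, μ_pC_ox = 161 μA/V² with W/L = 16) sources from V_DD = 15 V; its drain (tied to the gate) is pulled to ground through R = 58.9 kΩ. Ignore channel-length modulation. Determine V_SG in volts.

V_SG = 1.18 V

With gate tied to drain, V_SG = V_SD ≥ V_SG − |V_tp|, so the device is in saturation.
k_p = μ_pC_ox · (W/L) = 2.576 mA/V².
KCL at the drain: ½ k_p (V_SG − |V_tp|)² = (V_DD − V_SG)/R.
Let x = V_SG − 0.749. Then 75.9 x² + x − 14.25 = 0, giving x = 0.427 V (positive root), so V_SG = 1.18 V.
I_D = (V_DD − V_SG)/R = (15 − 1.18) / 58.9 = 0.235 mA.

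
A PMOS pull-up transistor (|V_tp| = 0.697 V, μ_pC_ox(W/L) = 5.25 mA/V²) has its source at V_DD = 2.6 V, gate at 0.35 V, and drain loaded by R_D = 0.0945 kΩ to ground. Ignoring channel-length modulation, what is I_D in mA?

V_SG = V_DD − V_G = 2.6 − 0.35 = 2.25 V, so V_ov = 2.25 − 0.697 = 1.55 V.
Assume saturation: I_D = ½ k_p V_ov² = 0.5 × 5.25 × 1.55² = 6.33 mA, giving V_SD = V_DD − I_D R_D = 2.6 − 6.33 × 0.0945 = 2 V.
V_SD = 2 V ≥ V_ov = 1.55 V, confirming saturation.

I_D = 6.33 mA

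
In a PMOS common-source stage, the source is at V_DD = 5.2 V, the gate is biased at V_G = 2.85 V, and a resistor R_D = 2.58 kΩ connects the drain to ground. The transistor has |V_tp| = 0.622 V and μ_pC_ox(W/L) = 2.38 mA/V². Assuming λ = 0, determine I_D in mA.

I_D = 1.81 mA

V_SG = V_DD − V_G = 5.2 − 2.85 = 2.35 V, so V_ov = 2.35 − 0.622 = 1.73 V.
Assume saturation: I_D = ½ k_p V_ov² = 0.5 × 2.38 × 1.73² = 3.55 mA, giving V_SD = V_DD − I_D R_D = 5.2 − 3.55 × 2.58 = -3.97 V.
But -3.97 V < V_ov = 1.73 V, so the device is actually in triode.
In triode I_D = k_p[V_ov V_SD − ½ V_SD²] and I_D = (V_DD − V_SD)/R_D. Equating: 3.07 V_SD² − 11.61 V_SD + 5.2 = 0, giving V_SD = 0.519 V (the root below V_ov).
I_D = (5.2 − 0.519) / 2.58 = 1.81 mA.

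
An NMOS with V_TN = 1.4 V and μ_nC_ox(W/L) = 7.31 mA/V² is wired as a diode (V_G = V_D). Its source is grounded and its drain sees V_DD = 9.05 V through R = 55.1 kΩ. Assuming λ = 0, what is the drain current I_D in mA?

With gate tied to drain, V_GS = V_DS ≥ V_GS − V_TN, so the device is in saturation.
KCL at the drain: ½ k_n (V_GS − V_TN)² = (V_DD − V_GS)/R.
Let x = V_GS − 1.4. Then 201 x² + x − 7.65 = 0, giving x = 0.192 V (positive root), so V_GS = 1.59 V.
I_D = (V_DD − V_GS)/R = (9.05 − 1.59) / 55.1 = 0.135 mA.

I_D = 0.135 mA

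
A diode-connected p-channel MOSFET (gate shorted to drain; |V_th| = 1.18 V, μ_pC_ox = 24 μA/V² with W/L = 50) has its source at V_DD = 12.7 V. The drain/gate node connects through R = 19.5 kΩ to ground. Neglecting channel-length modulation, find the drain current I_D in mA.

With gate tied to drain, V_SG = V_SD ≥ V_SG − |V_th|, so the device is in saturation.
k_p = μ_pC_ox · (W/L) = 1.2 mA/V².
KCL at the drain: ½ k_p (V_SG − |V_th|)² = (V_DD − V_SG)/R.
Let x = V_SG − 1.18. Then 11.7 x² + x − 11.52 = 0, giving x = 0.95 V (positive root), so V_SG = 2.13 V.
I_D = (V_DD − V_SG)/R = (12.7 − 2.13) / 19.5 = 0.542 mA.

I_D = 0.542 mA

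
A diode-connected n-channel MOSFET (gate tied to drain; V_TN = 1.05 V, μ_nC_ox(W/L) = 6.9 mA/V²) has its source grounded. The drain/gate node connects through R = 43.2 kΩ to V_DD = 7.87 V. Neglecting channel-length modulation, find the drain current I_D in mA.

With gate tied to drain, V_GS = V_DS ≥ V_GS − V_TN, so the device is in saturation.
KCL at the drain: ½ k_n (V_GS − V_TN)² = (V_DD − V_GS)/R.
Let x = V_GS − 1.05. Then 149 x² + x − 6.82 = 0, giving x = 0.211 V (positive root), so V_GS = 1.26 V.
I_D = (V_DD − V_GS)/R = (7.87 − 1.26) / 43.2 = 0.153 mA.

I_D = 0.153 mA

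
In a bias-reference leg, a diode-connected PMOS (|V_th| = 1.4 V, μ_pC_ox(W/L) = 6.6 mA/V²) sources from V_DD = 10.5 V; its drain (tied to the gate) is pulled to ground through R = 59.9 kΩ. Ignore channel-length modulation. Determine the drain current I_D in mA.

I_D = 0.148 mA

With gate tied to drain, V_SG = V_SD ≥ V_SG − |V_th|, so the device is in saturation.
KCL at the drain: ½ k_p (V_SG − |V_th|)² = (V_DD − V_SG)/R.
Let x = V_SG − 1.4. Then 198 x² + x − 9.1 = 0, giving x = 0.212 V (positive root), so V_SG = 1.61 V.
I_D = (V_DD − V_SG)/R = (10.5 − 1.61) / 59.9 = 0.148 mA.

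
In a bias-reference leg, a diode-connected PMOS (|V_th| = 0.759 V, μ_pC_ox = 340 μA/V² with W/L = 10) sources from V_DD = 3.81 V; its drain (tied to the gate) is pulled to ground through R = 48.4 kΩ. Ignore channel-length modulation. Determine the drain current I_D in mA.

I_D = 0.0592 mA

With gate tied to drain, V_SG = V_SD ≥ V_SG − |V_th|, so the device is in saturation.
k_p = μ_pC_ox · (W/L) = 3.4 mA/V².
KCL at the drain: ½ k_p (V_SG − |V_th|)² = (V_DD − V_SG)/R.
Let x = V_SG − 0.759. Then 82.3 x² + x − 3.051 = 0, giving x = 0.187 V (positive root), so V_SG = 0.946 V.
I_D = (V_DD − V_SG)/R = (3.81 − 0.946) / 48.4 = 0.0592 mA.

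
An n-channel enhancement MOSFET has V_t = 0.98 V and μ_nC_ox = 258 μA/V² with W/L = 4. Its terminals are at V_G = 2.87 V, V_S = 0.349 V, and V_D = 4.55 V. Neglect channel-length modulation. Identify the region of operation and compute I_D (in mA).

V_GS = V_G − V_S = 2.87 − 0.349 = 2.52 V; V_DS = V_D − V_S = 4.55 − 0.349 = 4.2 V.
k_n = μ_nC_ox · (W/L) = 1.032 mA/V².
V_ov = V_GS − V_t = 2.52 − 0.98 = 1.54 V.
Since V_DS = 4.2 V ≥ V_ov = 1.54 V, the device is in saturation.
I_D = ½ k_n V_ov² = 0.5 × 1.032 × 1.54² = 1.23 mA.

Saturation; I_D = 1.23 mA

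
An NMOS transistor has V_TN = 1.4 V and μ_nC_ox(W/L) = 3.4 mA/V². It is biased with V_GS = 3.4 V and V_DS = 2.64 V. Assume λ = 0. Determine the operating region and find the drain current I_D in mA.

Saturation; I_D = 6.80 mA

V_ov = V_GS − V_TN = 3.4 − 1.4 = 2 V.
Since V_DS = 2.64 V ≥ V_ov = 2 V, the device is in saturation.
I_D = ½ k_n V_ov² = 0.5 × 3.4 × 2² = 6.8 mA.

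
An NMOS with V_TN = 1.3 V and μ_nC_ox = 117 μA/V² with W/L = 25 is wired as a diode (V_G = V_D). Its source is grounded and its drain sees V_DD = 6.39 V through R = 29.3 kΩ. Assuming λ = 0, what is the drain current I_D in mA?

With gate tied to drain, V_GS = V_DS ≥ V_GS − V_TN, so the device is in saturation.
k_n = μ_nC_ox · (W/L) = 2.925 mA/V².
KCL at the drain: ½ k_n (V_GS − V_TN)² = (V_DD − V_GS)/R.
Let x = V_GS − 1.3. Then 42.9 x² + x − 5.09 = 0, giving x = 0.333 V (positive root), so V_GS = 1.63 V.
I_D = (V_DD − V_GS)/R = (6.39 − 1.63) / 29.3 = 0.162 mA.

I_D = 0.162 mA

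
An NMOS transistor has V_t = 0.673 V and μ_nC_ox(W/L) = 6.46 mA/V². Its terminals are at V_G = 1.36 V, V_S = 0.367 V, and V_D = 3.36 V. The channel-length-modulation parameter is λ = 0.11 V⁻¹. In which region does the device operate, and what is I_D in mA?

Saturation; I_D = 0.440 mA

V_GS = V_G − V_S = 1.36 − 0.367 = 0.993 V; V_DS = V_D − V_S = 3.36 − 0.367 = 2.99 V.
V_ov = V_GS − V_t = 0.993 − 0.673 = 0.32 V.
Since V_DS = 2.99 V ≥ V_ov = 0.32 V, the device is in saturation.
I_D = ½ k_n V_ov² (1 + λ V_DS) = 0.5 × 6.46 × 0.32² × (1 + 0.11 × 2.99) = 0.44 mA.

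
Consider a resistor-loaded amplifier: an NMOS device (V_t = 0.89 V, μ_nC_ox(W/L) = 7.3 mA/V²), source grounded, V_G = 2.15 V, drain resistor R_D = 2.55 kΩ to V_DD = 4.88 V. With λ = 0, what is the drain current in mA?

V_GS = V_G = 2.15 V, so V_ov = 2.15 − 0.89 = 1.26 V.
Assume saturation: I_D = ½ k_n V_ov² = 0.5 × 7.3 × 1.26² = 5.79 mA, giving V_DS = V_DD − I_D R_D = 4.88 − 5.79 × 2.55 = -9.9 V.
But -9.9 V < V_ov = 1.26 V, so the device is actually in triode.
In triode I_D = k_n[V_ov V_DS − ½ V_DS²] and I_D = (V_DD − V_DS)/R_D. Equating: 9.31 V_DS² − 24.45 V_DS + 4.88 = 0, giving V_DS = 0.218 V (the root below V_ov).
I_D = (4.88 − 0.218) / 2.55 = 1.83 mA.

I_D = 1.83 mA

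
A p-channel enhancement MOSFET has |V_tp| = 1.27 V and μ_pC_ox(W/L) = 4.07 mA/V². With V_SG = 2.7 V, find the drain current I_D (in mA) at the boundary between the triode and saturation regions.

At the boundary V_SD = V_ov = V_SG − |V_tp| = 2.7 − 1.27 = 1.43 V.
I_D = ½ k_p V_ov² = 0.5 × 4.07 × 1.43² = 4.16 mA.

I_D = 4.16 mA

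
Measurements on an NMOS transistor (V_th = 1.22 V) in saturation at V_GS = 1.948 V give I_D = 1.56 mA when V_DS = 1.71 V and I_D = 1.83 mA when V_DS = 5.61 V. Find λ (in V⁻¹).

λ = 0.0480 V⁻¹

With V_GS fixed, I_D ∝ (1 + λ V_DS) in saturation, so I_D2/I_D1 = (1 + λ V_DS2)/(1 + λ V_DS1).
1.83/1.56 = 1.173 = (1 + 5.61 λ)/(1 + 1.71 λ).
Solving: λ (I_D1 V_DS2 − I_D2 V_DS1) = I_D2 − I_D1, so λ = (1.83 − 1.56) / (1.56 × 5.61 − 1.83 × 1.71) = 0.27 / 5.62 = 0.048 V⁻¹.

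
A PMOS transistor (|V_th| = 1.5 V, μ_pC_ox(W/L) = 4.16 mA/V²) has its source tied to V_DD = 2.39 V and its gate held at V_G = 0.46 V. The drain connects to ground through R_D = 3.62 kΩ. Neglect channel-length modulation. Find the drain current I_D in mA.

I_D = 0.385 mA

V_SG = V_DD − V_G = 2.39 − 0.46 = 1.93 V, so V_ov = 1.93 − 1.5 = 0.43 V.
Assume saturation: I_D = ½ k_p V_ov² = 0.5 × 4.16 × 0.43² = 0.385 mA, giving V_SD = V_DD − I_D R_D = 2.39 − 0.385 × 3.62 = 0.998 V.
V_SD = 0.998 V ≥ V_ov = 0.43 V, confirming saturation.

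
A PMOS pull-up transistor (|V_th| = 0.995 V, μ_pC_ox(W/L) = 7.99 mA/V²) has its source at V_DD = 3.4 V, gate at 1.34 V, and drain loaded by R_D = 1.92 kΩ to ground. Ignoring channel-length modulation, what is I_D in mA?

V_SG = V_DD − V_G = 3.4 − 1.34 = 2.06 V, so V_ov = 2.06 − 0.995 = 1.06 V.
Assume saturation: I_D = ½ k_p V_ov² = 0.5 × 7.99 × 1.06² = 4.53 mA, giving V_SD = V_DD − I_D R_D = 3.4 − 4.53 × 1.92 = -5.3 V.
But -5.3 V < V_ov = 1.06 V, so the device is actually in triode.
In triode I_D = k_p[V_ov V_SD − ½ V_SD²] and I_D = (V_DD − V_SD)/R_D. Equating: 7.67 V_SD² − 17.34 V_SD + 3.4 = 0, giving V_SD = 0.217 V (the root below V_ov).
I_D = (3.4 − 0.217) / 1.92 = 1.66 mA.

I_D = 1.66 mA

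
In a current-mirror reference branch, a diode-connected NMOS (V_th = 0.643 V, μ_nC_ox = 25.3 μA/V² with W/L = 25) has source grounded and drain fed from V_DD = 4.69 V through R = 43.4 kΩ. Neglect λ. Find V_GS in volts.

With gate tied to drain, V_GS = V_DS ≥ V_GS − V_th, so the device is in saturation.
k_n = μ_nC_ox · (W/L) = 0.6325 mA/V².
KCL at the drain: ½ k_n (V_GS − V_th)² = (V_DD − V_GS)/R.
Let x = V_GS − 0.643. Then 13.7 x² + x − 4.047 = 0, giving x = 0.508 V (positive root), so V_GS = 1.15 V.
I_D = (V_DD − V_GS)/R = (4.69 − 1.15) / 43.4 = 0.0815 mA.

V_GS = 1.15 V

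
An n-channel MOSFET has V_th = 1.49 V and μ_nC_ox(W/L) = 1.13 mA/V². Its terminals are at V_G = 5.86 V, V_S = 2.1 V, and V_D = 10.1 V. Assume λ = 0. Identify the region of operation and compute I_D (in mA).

Saturation; I_D = 2.91 mA

V_GS = V_G − V_S = 5.86 − 2.1 = 3.76 V; V_DS = V_D − V_S = 10.1 − 2.1 = 8 V.
V_ov = V_GS − V_th = 3.76 − 1.49 = 2.27 V.
Since V_DS = 8 V ≥ V_ov = 2.27 V, the device is in saturation.
I_D = ½ k_n V_ov² = 0.5 × 1.13 × 2.27² = 2.91 mA.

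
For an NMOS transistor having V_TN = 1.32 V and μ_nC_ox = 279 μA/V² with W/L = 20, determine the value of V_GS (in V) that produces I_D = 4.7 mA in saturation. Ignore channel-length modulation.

k_n = μ_nC_ox · (W/L) = 5.58 mA/V².
In saturation I_D = ½ k_n (V_GS − V_TN)², so V_GS − V_TN = √(2 I_D / k_n) = √(2 × 4.7 / 5.58) = 1.3 V.
V_GS = 1.32 + 1.3 = 2.62 V.

V_GS = 2.62 V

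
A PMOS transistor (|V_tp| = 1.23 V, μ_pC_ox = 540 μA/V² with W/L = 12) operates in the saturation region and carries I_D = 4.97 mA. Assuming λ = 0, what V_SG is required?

V_SG = 2.47 V

k_p = μ_pC_ox · (W/L) = 6.48 mA/V².
In saturation I_D = ½ k_p (V_SG − |V_tp|)², so V_SG − |V_tp| = √(2 I_D / k_p) = √(2 × 4.97 / 6.48) = 1.24 V.
V_SG = 1.23 + 1.24 = 2.47 V.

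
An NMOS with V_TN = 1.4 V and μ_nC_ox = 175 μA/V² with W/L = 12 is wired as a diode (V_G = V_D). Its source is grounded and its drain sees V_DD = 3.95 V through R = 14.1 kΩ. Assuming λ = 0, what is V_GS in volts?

V_GS = 1.78 V

With gate tied to drain, V_GS = V_DS ≥ V_GS − V_TN, so the device is in saturation.
k_n = μ_nC_ox · (W/L) = 2.1 mA/V².
KCL at the drain: ½ k_n (V_GS − V_TN)² = (V_DD − V_GS)/R.
Let x = V_GS − 1.4. Then 14.8 x² + x − 2.55 = 0, giving x = 0.383 V (positive root), so V_GS = 1.78 V.
I_D = (V_DD − V_GS)/R = (3.95 − 1.78) / 14.1 = 0.154 mA.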